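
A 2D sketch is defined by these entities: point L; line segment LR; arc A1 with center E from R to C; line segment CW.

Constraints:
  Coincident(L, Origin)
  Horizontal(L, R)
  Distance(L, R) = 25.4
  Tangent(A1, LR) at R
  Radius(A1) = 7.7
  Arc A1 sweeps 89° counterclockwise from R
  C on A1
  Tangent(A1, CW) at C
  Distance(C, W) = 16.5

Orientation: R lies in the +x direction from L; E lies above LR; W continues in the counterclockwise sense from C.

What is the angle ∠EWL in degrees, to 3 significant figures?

28.2°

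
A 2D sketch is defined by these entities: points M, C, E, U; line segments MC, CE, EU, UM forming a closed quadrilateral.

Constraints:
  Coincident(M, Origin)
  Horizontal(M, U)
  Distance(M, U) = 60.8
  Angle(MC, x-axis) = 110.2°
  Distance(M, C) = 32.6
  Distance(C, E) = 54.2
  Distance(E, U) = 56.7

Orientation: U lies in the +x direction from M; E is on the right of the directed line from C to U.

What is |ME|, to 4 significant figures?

21.60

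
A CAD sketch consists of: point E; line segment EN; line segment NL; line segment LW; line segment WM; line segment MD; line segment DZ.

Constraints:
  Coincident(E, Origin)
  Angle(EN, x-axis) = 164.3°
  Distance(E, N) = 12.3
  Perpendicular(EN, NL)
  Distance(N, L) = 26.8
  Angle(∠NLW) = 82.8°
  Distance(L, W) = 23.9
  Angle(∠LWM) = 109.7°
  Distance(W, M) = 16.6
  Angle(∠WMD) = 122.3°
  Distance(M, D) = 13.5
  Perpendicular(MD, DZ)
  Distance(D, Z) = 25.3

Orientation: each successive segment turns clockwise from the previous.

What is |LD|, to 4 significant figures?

33.74

E is at the origin; EN runs at 164.3° with length 12.3, so N = (-11.84, 3.328). EN ⟂ NL, so NL runs at 74.30°; with |NL| = 26.8, L = (-4.589, 29.13). ∠NLW = 82.8° gives LW at -22.90° from the x-axis; with |LW| = 23.9, W = (17.43, 19.83). ∠LWM = 109.7° gives WM at -93.20° from the x-axis; with |WM| = 16.6, M = (16.50, 3.254). ∠WMD = 122.3° gives MD at -150.9° from the x-axis; with |MD| = 13.5, D = (4.705, -3.311). Then |LD| = |D − L| = 33.74.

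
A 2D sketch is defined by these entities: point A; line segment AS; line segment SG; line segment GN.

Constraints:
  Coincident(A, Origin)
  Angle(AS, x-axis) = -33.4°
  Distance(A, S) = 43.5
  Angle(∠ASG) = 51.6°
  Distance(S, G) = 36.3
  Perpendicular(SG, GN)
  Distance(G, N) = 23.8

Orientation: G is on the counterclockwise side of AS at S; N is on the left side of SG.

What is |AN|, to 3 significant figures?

13.9

A is at the origin; AS runs at -33.4° with length 43.5, so S = 43.5·(cos -33.4°, sin -33.4°) = (36.3, -23.9). ∠ASG = 51.6°, so SG runs at -33.4° + (180° − 51.6°) = 95.0° from the x-axis; with |SG| = 36.3, G = S + 36.3·(cos 95.0°, sin 95.0°) = (33.2, 12.2). The perpendicularity gives GN at right angles to SG; with |GN| = 23.8 on the left of SG, N = G + 23.8·(-0.996, -0.0872) = (9.44, 10.1). Then |AN| = |N − A| = 13.9.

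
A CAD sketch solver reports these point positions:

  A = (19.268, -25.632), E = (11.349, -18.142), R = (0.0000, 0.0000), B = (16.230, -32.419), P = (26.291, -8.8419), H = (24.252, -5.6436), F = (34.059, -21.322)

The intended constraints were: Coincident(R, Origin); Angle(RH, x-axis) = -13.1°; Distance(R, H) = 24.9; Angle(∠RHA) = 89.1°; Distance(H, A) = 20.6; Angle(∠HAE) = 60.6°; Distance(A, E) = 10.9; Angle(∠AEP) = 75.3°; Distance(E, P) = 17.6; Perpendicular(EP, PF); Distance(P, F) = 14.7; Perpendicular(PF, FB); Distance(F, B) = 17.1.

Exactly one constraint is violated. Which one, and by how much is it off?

Distance(F, B) = 17.1 — off by 3.90.

R = (0.00, 0.00) ✓; RH at -13.10° ✓; |RH| = 24.90 ✓; ∠RHA = 89.10° ✓; |HA| = 20.60 ✓; ∠HAE = 60.60° ✓; |AE| = 10.90 ✓; ∠AEP = 75.30° ✓; |EP| = 17.60 ✓; ∠(EP, PF) = 90.00° ✓; |PF| = 14.70 ✓; ∠(PF, FB) = 90.00° ✓; |FB| = 21.00 ✗.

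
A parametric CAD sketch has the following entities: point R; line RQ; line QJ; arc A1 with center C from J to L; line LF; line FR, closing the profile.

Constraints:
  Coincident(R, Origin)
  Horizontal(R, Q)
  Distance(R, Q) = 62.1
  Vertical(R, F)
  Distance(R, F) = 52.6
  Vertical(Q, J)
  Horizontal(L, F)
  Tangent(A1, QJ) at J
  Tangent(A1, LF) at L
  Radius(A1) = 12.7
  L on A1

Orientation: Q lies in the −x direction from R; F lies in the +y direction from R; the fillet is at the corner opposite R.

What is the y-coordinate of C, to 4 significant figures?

39.90

RF is vertical with |RF| = 52.6 and F on the +y side, so F = (0.000, 52.60). The virtual corner opposite R is at (-62.10, 52.60). Tangency of A1 to QJ means the radius CJ is perpendicular to QJ and A1 meets LF tangentially, so CL is at right angles to LF, with radius 12.7, so the center C sits 12.7 in from both sides at C = (-49.40, 39.90). So C.y = 39.90.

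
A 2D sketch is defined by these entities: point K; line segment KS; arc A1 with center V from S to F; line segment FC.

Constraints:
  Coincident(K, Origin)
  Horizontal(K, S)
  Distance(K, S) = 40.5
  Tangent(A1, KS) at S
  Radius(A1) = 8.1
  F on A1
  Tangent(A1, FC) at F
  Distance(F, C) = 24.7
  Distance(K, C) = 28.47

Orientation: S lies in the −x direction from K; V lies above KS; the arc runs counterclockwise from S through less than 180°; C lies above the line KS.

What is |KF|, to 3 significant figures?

34.4

K is at the origin; K and S share the same y with |KS| = 40.5 and S on the −x side, so S = (-40.5, 0.00). A1 meets KS tangentially, so VS is at right angles to KS, so V = S + (0, 8.1) = (-40.5, 8.10). Since VF ⟂ FC (tangency), |VC| = √(8.1² + 24.7²) = 26.0 regardless of where F sits on A1. So C lies on both circle(K, 28.47) and circle(V, 26.0); the above-KS intersection is C = (-18.4, 21.7). F is the foot of the tangent from C: F = (-34.3, 2.87).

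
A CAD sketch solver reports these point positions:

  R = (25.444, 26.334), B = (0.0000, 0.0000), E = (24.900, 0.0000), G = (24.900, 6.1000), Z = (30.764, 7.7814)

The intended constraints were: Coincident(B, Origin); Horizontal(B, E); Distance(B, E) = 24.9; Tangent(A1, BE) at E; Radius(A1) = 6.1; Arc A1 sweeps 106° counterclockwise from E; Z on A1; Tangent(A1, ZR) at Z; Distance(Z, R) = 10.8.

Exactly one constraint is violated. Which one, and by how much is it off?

Distance(Z, R) = 10.8 — off by 8.50.

B = (0.00, 0.00) ✓; B.y = 0.00, E.y = 0.00 ✓; |BE| = 24.90 ✓; ∠(GE, EB) = 90.00° ✓; |GE| = 6.100 ✓; bearing(G→Z) − bearing(G→E) = 106.0° ✓; |GZ| = 6.100 ✓; ∠(GZ, ZR) = 90.00° ✓; |ZR| = 19.30 ✗.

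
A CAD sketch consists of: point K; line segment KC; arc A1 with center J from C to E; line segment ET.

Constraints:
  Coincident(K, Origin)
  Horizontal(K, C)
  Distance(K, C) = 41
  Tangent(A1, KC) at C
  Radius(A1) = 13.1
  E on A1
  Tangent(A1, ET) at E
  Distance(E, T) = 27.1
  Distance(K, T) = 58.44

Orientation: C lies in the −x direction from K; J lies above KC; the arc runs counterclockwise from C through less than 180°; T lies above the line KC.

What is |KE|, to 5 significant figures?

34.153

Checks: ∠(JC, CK) = 90.00° ✓; |JE| = 13.10 ✓; ∠(JE, ET) = 90.00° ✓; |ET| = 27.10 ✓; |KT| = 58.44 ✓.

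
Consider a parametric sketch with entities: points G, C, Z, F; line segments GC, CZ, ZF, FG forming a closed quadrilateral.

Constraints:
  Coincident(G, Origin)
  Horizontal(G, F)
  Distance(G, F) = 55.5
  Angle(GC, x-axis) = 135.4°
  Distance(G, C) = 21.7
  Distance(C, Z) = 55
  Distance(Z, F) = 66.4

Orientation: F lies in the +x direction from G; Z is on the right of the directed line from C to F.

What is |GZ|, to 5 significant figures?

37.371

Checks: |CZ| = 55.00 ✓; |ZF| = 66.40 ✓.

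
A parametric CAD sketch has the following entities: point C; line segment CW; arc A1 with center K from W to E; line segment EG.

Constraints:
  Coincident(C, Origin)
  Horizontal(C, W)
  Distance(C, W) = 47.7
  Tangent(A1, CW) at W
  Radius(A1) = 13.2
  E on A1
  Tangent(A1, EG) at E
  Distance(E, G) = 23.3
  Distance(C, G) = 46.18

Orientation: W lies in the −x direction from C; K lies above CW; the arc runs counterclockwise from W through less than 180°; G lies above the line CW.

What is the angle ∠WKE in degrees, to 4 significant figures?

81.10°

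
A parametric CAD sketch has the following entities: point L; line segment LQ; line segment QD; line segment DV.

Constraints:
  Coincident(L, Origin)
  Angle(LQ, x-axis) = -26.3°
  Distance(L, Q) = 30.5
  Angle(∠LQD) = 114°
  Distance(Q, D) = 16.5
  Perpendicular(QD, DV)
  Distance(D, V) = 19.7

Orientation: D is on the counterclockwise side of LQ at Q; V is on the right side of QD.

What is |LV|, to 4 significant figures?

55.66

∠LQD = 114.0°, so QD runs at -26.3° + (180° − 114.0°) = 39.70° from the x-axis; with |QD| = 16.5, D = Q + 16.5·(cos 39.70°, sin 39.70°) = (40.04, -2.974). QD is perpendicular to DV; with |DV| = 19.7 on the right of QD, V = D + 19.7·(0.6388, -0.7694) = (52.62, -18.13). Then |LV| = |V − L| = 55.66.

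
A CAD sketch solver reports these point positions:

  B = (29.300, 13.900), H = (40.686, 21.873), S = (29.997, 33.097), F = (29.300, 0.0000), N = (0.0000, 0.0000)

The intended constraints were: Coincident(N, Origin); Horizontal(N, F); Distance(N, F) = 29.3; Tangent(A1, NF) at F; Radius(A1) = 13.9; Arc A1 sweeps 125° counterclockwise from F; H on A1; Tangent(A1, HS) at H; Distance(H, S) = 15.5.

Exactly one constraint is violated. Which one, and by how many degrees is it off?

Tangent(A1, HS) at H — off by 8.60°.

N = (0.00, 0.00) ✓; N.y = 0.00, F.y = 0.00 ✓; |NF| = 29.30 ✓; ∠(BF, FN) = 90.00° ✓; |BF| = 13.90 ✓; bearing(B→H) − bearing(B→F) = 125.0° ✓; |BH| = 13.90 ✓; ∠(BH, HS) = 81.40° ✗; |HS| = 15.50 ✓.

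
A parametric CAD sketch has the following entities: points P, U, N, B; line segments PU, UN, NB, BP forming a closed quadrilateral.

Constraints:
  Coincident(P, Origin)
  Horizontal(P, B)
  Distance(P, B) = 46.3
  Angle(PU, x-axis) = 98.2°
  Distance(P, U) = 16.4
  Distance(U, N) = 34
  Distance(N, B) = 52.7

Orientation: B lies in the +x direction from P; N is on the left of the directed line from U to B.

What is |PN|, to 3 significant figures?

47.3

Checks: |UN| = 34.00 ✓; |NB| = 52.70 ✓.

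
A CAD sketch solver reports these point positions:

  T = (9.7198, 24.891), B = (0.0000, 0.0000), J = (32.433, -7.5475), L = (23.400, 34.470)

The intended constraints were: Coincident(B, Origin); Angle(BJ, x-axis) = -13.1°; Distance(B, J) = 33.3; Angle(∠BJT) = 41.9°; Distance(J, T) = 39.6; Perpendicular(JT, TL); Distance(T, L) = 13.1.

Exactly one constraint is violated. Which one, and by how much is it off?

Distance(T, L) = 13.1 — off by 3.60.

B = (0.00, 0.00) ✓; BJ at -13.10° ✓; |BJ| = 33.30 ✓; ∠BJT = 41.90° ✓; |JT| = 39.60 ✓; ∠(JT, TL) = 90.00° ✓; |TL| = 16.70 ✗.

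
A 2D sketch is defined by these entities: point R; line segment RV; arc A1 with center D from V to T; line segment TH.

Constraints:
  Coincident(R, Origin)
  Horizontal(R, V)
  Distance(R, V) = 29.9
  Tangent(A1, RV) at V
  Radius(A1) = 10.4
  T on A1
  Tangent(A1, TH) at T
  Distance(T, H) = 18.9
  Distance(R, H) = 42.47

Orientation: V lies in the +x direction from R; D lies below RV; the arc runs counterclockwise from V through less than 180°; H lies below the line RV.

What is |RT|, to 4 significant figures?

25.09

R is at the origin; R and V share the same y with |RV| = 29.9 and V on the +x side, so V = (29.90, 0.000). Since A1 is tangent to RV there, DV ⟂ RV, so D = V + (0, -10.4) = (29.90, -10.40). Since DT ⟂ TH (tangency), |DH| = √(10.4² + 18.9²) = 21.57 regardless of where T sits on A1. So H lies on both circle(R, 42.47) and circle(D, 21.57); the below-RV intersection is H = (28.05, -31.89). T is the foot of the tangent from H: T = (20.39, -14.61).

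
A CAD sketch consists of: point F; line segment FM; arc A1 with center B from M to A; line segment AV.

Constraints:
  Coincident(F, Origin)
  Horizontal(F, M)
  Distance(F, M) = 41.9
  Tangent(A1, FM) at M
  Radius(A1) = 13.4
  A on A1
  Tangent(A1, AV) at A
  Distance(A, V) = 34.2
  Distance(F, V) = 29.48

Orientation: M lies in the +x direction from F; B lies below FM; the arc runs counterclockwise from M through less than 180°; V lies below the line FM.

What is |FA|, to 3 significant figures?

32.6

F is at the origin; FM is horizontal with |FM| = 41.9 and M on the +x side, so M = (41.9, 0.00). The tangent condition forces BM to be normal to FM, so B = M + (0, -13.4) = (41.9, -13.4). Since BA ⟂ AV (tangency), |BV| = √(13.4² + 34.2²) = 36.7 regardless of where A sits on A1. So V lies on both circle(F, 29.48) and circle(B, 36.7); the below-FM intersection is V = (8.32, -28.3). A is the foot of the tangent from V: A = (32.4, -3.97).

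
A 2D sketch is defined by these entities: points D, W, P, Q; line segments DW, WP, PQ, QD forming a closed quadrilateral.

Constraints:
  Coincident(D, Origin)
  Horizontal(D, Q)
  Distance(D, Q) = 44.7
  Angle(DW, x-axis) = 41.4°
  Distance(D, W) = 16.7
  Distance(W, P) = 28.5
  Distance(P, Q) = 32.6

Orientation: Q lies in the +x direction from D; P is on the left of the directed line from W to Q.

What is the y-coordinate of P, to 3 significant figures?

30.5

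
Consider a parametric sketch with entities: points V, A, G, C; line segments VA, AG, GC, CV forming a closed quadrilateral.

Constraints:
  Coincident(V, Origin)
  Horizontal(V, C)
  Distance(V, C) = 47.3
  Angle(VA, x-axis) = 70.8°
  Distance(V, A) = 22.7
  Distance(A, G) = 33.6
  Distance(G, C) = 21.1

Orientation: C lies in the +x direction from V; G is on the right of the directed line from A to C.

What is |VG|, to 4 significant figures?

27.67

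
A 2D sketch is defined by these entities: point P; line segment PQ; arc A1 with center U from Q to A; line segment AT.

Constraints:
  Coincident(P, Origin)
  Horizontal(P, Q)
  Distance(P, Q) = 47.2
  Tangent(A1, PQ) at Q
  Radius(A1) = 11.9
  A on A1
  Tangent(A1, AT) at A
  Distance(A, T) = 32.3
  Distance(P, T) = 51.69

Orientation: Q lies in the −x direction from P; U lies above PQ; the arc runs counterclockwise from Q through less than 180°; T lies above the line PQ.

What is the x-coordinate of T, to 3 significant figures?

-30.3

Checks: ∠(UQ, QP) = 90.00° ✓; |UQ| = 11.90 ✓; |UA| = 11.90 ✓; ∠(UA, AT) = 90.00° ✓; |AT| = 32.30 ✓; |PT| = 51.69 ✓.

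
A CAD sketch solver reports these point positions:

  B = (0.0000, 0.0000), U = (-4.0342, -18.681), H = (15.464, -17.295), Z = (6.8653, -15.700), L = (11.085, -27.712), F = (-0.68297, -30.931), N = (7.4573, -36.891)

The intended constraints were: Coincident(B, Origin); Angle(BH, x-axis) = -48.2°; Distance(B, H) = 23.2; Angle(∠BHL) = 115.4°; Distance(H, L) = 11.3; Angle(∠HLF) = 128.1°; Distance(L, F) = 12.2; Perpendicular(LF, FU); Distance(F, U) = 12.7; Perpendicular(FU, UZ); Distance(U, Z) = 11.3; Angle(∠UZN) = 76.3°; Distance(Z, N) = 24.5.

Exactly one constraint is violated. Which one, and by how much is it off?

Distance(Z, N) = 24.5 — off by 3.30.

B = (0.00, 0.00) ✓; BH at -48.20° ✓; |BH| = 23.20 ✓; ∠BHL = 115.4° ✓; |HL| = 11.30 ✓; ∠HLF = 128.1° ✓; |LF| = 12.20 ✓; ∠(LF, FU) = 90.00° ✓; |FU| = 12.70 ✓; ∠(FU, UZ) = 90.00° ✓; |UZ| = 11.30 ✓; ∠UZN = 76.30° ✓; |ZN| = 21.20 ✗.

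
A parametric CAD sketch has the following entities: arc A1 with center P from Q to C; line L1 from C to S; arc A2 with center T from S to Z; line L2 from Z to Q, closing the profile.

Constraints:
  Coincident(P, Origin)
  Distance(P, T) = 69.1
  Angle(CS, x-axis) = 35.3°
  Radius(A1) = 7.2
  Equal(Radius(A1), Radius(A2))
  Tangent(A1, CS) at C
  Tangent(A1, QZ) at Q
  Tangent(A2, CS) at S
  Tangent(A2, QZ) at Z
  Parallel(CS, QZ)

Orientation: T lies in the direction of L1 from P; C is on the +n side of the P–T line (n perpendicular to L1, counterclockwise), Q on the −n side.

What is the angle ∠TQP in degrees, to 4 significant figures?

84.05°

The slot axis is L1's direction at 35.3°, so u = (cos 35.3°, sin 35.3°) = (0.8161, 0.5779) and n = (−sin 35.3°, cos 35.3°) = (-0.5779, 0.8161). P is at the origin and T lies 69.1 along u from P, so T = 69.1·u = (56.40, 39.93). Tangency of A1 to both parallel lines with radius 7.2 puts C and Q at P ± 7.2·n: C = (-4.161, 5.876), Q = (4.161, -5.876). Then cos ∠TQP = QT·QP / (|QT||QP|), giving 84.05°.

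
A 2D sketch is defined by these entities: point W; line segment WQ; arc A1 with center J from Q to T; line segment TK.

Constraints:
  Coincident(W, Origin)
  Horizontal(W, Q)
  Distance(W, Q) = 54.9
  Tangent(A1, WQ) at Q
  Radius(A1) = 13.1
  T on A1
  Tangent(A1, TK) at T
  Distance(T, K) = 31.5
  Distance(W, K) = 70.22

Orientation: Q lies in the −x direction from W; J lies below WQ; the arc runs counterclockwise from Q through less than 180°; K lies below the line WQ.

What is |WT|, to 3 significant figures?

69.2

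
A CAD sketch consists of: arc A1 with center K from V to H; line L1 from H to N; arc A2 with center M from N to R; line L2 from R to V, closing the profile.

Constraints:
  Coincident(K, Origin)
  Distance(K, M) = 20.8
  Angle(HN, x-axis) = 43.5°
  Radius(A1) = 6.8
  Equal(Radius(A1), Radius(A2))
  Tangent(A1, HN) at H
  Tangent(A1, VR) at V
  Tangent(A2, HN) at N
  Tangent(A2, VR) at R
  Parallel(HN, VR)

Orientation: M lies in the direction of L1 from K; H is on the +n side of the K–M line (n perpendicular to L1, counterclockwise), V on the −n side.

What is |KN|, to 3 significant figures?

21.9

The slot axis is L1's direction at 43.5°, so u = (cos 43.5°, sin 43.5°) = (0.725, 0.688) and n = (−sin 43.5°, cos 43.5°) = (-0.688, 0.725). K is at the origin and M lies 20.8 along u from K, so M = 20.8·u = (15.1, 14.3). Tangency of A1 to both parallel lines with radius 6.8 puts H and V at K ± 6.8·n: H = (-4.68, 4.93), V = (4.68, -4.93). Equal radii place N and R the same way about M: N = M + 6.8·n = (10.4, 19.3), R = M − 6.8·n = (19.8, 9.39). Then |KN| = |N − K| = 21.9.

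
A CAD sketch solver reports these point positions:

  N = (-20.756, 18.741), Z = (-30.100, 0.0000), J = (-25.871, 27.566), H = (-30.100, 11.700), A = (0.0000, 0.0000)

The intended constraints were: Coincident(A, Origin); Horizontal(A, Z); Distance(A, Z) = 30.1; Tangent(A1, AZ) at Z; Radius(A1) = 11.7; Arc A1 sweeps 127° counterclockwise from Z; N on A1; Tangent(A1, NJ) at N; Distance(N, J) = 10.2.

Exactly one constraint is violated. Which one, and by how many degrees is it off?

Tangent(A1, NJ) at N — off by 6.90°.

A = (0.00, 0.00) ✓; A.y = 0.00, Z.y = 0.00 ✓; |AZ| = 30.10 ✓; ∠(HZ, ZA) = 90.00° ✓; |HZ| = 11.70 ✓; bearing(H→N) − bearing(H→Z) = 127.0° ✓; |HN| = 11.70 ✓; ∠(HN, NJ) = 96.90° ✗; |NJ| = 10.20 ✓.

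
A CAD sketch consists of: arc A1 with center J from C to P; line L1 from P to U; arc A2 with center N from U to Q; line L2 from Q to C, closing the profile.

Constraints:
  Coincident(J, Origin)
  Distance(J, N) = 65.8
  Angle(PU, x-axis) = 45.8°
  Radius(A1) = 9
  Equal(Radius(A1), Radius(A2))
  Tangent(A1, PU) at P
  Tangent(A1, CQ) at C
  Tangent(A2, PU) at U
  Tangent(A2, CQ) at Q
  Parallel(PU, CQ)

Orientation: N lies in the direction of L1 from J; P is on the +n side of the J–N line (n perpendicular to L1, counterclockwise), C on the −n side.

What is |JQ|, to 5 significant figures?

66.413

Tangency of A1 to both parallel lines with radius 9.0 puts P and C at J ± 9.0·n: P = (-6.4522, 6.2745), C = (6.4522, -6.2745). Equal radii place U and Q the same way about N: U = N + 9.0·n = (39.421, 53.447), Q = N − 9.0·n = (52.326, 40.898). Then |JQ| = |Q − J| = 66.413.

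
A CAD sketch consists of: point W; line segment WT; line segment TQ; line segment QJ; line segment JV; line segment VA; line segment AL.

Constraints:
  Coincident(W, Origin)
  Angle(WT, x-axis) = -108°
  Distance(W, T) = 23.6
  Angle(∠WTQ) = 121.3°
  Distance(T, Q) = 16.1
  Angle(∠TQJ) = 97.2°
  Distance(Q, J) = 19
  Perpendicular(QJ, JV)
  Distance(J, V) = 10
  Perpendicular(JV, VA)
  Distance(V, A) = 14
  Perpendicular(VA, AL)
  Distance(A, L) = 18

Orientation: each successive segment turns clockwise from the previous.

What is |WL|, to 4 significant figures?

40.32

W is at the origin; WT runs at -108.0° with length 23.6, so T = (-7.293, -22.44). ∠WTQ = 121.3° gives TQ at -166.7° from the x-axis; with |TQ| = 16.1, Q = (-22.96, -26.15). ∠TQJ = 97.2° gives QJ at 110.5° from the x-axis; with |QJ| = 19.0, J = (-29.61, -8.352). QJ ⟂ JV, so JV runs at 20.50°; with |JV| = 10.0, V = (-20.25, -4.850). The perpendicularity gives VA at right angles to JV, so VA runs at -69.50°; with |VA| = 14.0, A = (-15.35, -17.96). VA is perpendicular to AL, so AL runs at -159.5°; with |AL| = 18.0, L = (-32.21, -24.27). Then |WL| = |L − W| = 40.32.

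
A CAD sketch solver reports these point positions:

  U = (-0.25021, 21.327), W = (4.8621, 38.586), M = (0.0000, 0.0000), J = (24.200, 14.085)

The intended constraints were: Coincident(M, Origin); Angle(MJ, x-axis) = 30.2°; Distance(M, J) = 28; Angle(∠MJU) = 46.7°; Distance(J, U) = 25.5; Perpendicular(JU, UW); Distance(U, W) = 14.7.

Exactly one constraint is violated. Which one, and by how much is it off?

Distance(U, W) = 14.7 — off by 3.30.

M = (0.00, 0.00) ✓; MJ at 30.20° ✓; |MJ| = 28.00 ✓; ∠MJU = 46.70° ✓; |JU| = 25.50 ✓; ∠(JU, UW) = 90.00° ✓; |UW| = 18.00 ✗.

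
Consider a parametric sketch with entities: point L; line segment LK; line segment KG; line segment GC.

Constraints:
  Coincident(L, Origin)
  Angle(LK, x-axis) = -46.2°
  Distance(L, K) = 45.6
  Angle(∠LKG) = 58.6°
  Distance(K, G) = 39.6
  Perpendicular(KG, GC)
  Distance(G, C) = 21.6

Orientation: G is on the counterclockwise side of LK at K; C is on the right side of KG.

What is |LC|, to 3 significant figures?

62.6

L is at the origin; LK runs at -46.2° with length 45.6, so K = 45.6·(cos -46.2°, sin -46.2°) = (31.6, -32.9). ∠LKG = 58.6°, so KG runs at -46.2° + (180° − 58.6°) = 75.2° from the x-axis; with |KG| = 39.6, G = K + 39.6·(cos 75.2°, sin 75.2°) = (41.7, 5.37). KG is perpendicular to GC; with |GC| = 21.6 on the right of KG, C = G + 21.6·(0.967, -0.255) = (62.6, -0.144). Then |LC| = |C − L| = 62.6.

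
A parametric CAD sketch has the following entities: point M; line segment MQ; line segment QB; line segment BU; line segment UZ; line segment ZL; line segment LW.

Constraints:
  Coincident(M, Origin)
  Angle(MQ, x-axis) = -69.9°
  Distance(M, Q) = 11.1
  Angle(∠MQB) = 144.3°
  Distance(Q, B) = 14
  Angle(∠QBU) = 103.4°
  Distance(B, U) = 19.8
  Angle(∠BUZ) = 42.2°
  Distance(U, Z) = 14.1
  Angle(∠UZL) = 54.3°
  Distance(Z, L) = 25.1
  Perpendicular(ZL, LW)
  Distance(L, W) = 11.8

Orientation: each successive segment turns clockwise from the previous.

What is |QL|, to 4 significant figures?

30.68

M is at the origin; MQ runs at -69.9° with length 11.1, so Q = (3.815, -10.42). ∠MQB = 144.3° gives QB at -105.6° from the x-axis; with |QB| = 14.0, B = (0.04975, -23.91). ∠QBU = 103.4° gives BU at 177.8° from the x-axis; with |BU| = 19.8, U = (-19.74, -23.15). ∠BUZ = 42.2° gives UZ at 40.00° from the x-axis; with |UZ| = 14.1, Z = (-8.934, -14.08). ∠UZL = 54.3° gives ZL at -85.70° from the x-axis; with |ZL| = 25.1, L = (-7.052, -39.11). Then |QL| = |L − Q| = 30.68.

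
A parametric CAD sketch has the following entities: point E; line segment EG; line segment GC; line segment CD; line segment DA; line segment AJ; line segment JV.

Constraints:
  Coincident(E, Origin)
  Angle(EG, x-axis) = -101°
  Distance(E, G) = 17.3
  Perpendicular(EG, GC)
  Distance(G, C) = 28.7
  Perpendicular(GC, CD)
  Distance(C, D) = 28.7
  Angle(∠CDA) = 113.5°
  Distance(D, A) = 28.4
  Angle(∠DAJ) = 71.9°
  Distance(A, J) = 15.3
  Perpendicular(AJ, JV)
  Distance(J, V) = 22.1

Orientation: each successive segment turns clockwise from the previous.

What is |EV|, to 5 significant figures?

23.840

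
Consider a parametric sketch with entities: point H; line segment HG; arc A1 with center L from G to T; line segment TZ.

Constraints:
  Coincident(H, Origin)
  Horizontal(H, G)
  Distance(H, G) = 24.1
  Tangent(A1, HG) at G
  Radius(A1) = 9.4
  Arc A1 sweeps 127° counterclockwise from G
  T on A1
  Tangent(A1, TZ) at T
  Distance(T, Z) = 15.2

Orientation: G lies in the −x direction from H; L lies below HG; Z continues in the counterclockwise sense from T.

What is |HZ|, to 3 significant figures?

35.3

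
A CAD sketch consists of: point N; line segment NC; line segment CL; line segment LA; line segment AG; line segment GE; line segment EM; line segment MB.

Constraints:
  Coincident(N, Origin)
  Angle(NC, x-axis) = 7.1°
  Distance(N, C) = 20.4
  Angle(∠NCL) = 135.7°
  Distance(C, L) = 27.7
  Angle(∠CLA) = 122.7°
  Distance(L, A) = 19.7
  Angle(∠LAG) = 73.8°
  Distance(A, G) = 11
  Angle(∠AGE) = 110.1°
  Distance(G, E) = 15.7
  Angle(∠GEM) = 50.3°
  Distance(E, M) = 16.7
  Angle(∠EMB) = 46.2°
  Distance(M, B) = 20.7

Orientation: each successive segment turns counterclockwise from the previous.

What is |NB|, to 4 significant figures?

35.49

N is at the origin; NC runs at 7.1° with length 20.4, so C = (20.24, 2.521). ∠NCL = 135.7° gives CL at 51.40° from the x-axis; with |CL| = 27.7, L = (37.53, 24.17). ∠CLA = 122.7° gives LA at 108.7° from the x-axis; with |LA| = 19.7, A = (31.21, 42.83). ∠LAG = 73.8° gives AG at -145.1° from the x-axis; with |AG| = 11.0, G = (22.19, 36.54). ∠AGE = 110.1° gives GE at -75.20° from the x-axis; with |GE| = 15.7, E = (26.20, 21.36). ∠GEM = 50.3° gives EM at 54.50° from the x-axis; with |EM| = 16.7, M = (35.90, 34.95). ∠EMB = 46.2° gives MB at -171.7° from the x-axis; with |MB| = 20.7, B = (15.41, 31.96). Then |NB| = |B − N| = 35.49.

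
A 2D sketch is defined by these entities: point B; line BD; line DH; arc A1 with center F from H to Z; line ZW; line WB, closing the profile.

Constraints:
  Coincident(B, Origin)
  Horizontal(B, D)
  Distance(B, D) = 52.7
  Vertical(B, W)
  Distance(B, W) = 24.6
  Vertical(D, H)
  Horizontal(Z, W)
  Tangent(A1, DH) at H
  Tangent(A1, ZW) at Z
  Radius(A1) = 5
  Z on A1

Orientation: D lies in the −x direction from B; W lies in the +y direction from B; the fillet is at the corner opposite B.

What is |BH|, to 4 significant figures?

56.23

B is at the origin; BD is horizontal with |BD| = 52.7 and D on the −x side, so D = (-52.70, 0.000). BW is vertical with |BW| = 24.6 and W on the +y side, so W = (0.000, 24.60). The virtual corner opposite B is at (-52.70, 24.60). Tangency of A1 to DH means the radius FH is perpendicular to DH and tangency of A1 to ZW means the radius FZ is perpendicular to ZW, with radius 5.0, so the center F sits 5.0 in from both sides at F = (-47.70, 19.60). That places the tangent points at H = (-52.70, 19.60) on DH and Z = (-47.70, 24.60) on ZW. Then |BH| = |H − B| = 56.23.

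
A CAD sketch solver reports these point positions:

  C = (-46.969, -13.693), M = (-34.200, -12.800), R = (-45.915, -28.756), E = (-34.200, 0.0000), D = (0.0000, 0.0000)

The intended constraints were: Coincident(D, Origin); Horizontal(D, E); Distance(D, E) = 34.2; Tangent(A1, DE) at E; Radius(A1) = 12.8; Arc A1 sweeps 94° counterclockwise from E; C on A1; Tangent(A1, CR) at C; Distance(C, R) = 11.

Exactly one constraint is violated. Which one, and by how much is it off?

Distance(C, R) = 11 — off by 4.10.

D = (0.00, 0.00) ✓; D.y = 0.00, E.y = 0.00 ✓; |DE| = 34.20 ✓; ∠(ME, ED) = 90.00° ✓; |ME| = 12.80 ✓; bearing(M→C) − bearing(M→E) = 94.00° ✓; |MC| = 12.80 ✓; ∠(MC, CR) = 90.00° ✓; |CR| = 15.10 ✗.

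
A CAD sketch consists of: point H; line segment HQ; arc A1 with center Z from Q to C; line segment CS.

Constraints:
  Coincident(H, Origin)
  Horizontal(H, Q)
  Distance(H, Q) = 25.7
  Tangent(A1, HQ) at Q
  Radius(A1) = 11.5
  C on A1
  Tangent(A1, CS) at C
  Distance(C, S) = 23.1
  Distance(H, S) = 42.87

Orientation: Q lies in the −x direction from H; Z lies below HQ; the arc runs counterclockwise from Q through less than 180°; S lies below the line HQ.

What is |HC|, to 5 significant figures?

39.496

H is at the origin; H and Q share the same y with |HQ| = 25.7 and Q on the −x side, so Q = (-25.700, 0.0000). A1 meets HQ tangentially, so ZQ is at right angles to HQ, so Z = Q + (0, -11.5) = (-25.700, -11.500). Since ZC ⟂ CS (tangency), |ZS| = √(11.5² + 23.1²) = 25.804 regardless of where C sits on A1. So S lies on both circle(H, 42.87) and circle(Z, 25.804); the below-HQ intersection is S = (-21.673, -36.988). C is the foot of the tangent from S: C = (-35.069, -18.169).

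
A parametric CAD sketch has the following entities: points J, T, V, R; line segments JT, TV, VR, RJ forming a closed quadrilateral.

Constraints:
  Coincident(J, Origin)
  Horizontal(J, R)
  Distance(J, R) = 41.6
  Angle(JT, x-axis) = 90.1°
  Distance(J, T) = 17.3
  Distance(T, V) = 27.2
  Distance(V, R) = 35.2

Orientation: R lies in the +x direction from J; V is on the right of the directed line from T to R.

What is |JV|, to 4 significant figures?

11.60

Checks: |TV| = 27.20 ✓; |VR| = 35.20 ✓.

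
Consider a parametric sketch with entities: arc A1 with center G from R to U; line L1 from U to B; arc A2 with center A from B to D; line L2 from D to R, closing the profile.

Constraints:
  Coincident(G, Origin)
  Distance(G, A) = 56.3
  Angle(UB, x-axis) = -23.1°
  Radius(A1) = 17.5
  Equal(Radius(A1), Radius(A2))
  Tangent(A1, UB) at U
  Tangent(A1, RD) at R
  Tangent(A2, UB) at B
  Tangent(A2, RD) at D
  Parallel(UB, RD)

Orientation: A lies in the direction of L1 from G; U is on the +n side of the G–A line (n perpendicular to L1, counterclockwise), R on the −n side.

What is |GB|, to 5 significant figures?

58.957

The slot axis is L1's direction at -23.1°, so u = (cos -23.1°, sin -23.1°) = (0.91982, -0.39234) and n = (−sin -23.1°, cos -23.1°) = (0.39234, 0.91982). G is at the origin and A lies 56.3 along u from G, so A = 56.3·u = (51.786, -22.089). Tangency of A1 to both parallel lines with radius 17.5 puts U and R at G ± 17.5·n: U = (6.8659, 16.097), R = (-6.8659, -16.097). Equal radii place B and D the same way about A: B = A + 17.5·n = (58.652, -5.9917), D = A − 17.5·n = (44.920, -38.185). Then |GB| = |B − G| = 58.957.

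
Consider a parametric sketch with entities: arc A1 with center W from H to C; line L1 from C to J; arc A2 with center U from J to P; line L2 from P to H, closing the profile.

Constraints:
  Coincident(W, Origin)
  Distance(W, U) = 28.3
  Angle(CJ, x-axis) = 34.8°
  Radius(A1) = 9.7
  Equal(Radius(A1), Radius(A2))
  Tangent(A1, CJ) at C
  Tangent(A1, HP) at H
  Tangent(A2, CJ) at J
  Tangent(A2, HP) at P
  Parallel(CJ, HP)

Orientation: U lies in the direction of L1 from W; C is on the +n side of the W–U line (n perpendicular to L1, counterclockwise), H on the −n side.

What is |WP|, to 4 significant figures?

29.92

The slot axis is L1's direction at 34.8°, so u = (cos 34.8°, sin 34.8°) = (0.8211, 0.5707) and n = (−sin 34.8°, cos 34.8°) = (-0.5707, 0.8211). W is at the origin and U lies 28.3 along u from W, so U = 28.3·u = (23.24, 16.15). Tangency of A1 to both parallel lines with radius 9.7 puts C and H at W ± 9.7·n: C = (-5.536, 7.965), H = (5.536, -7.965). Equal radii place J and P the same way about U: J = U + 9.7·n = (17.70, 24.12), P = U − 9.7·n = (28.77, 8.186). Then |WP| = |P − W| = 29.92.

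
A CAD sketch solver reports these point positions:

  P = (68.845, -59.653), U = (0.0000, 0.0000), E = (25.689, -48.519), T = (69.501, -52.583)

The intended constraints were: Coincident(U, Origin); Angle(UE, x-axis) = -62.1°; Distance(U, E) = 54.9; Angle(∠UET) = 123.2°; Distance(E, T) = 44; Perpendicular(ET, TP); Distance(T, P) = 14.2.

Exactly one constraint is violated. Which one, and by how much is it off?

Distance(T, P) = 14.2 — off by 7.10.

U = (0.00, 0.00) ✓; UE at -62.10° ✓; |UE| = 54.90 ✓; ∠UET = 123.2° ✓; |ET| = 44.00 ✓; ∠(ET, TP) = 90.00° ✓; |TP| = 7.100 ✗.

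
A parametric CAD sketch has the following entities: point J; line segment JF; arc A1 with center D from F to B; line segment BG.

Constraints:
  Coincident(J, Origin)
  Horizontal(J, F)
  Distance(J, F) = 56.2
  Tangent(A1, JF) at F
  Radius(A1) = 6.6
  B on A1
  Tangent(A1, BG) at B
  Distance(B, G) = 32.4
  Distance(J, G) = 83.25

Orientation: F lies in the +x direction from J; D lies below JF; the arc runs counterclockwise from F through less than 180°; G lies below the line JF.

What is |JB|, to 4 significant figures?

53.21

Checks: |DB| = 6.600 ✓; ∠(DB, BG) = 90.00° ✓; |BG| = 32.40 ✓; |JG| = 83.25 ✓.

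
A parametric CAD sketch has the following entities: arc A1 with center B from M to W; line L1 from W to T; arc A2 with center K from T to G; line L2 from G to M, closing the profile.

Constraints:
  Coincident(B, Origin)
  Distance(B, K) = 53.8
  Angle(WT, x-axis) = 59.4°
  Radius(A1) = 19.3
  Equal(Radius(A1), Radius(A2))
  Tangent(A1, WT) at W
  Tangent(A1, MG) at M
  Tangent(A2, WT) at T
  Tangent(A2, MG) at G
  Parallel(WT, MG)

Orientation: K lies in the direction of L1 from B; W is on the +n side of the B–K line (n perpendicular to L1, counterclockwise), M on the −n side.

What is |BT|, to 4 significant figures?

57.16

The slot axis is L1's direction at 59.4°, so u = (cos 59.4°, sin 59.4°) = (0.5090, 0.8607) and n = (−sin 59.4°, cos 59.4°) = (-0.8607, 0.5090). B is at the origin and K lies 53.8 along u from B, so K = 53.8·u = (27.39, 46.31). Tangency of A1 to both parallel lines with radius 19.3 puts W and M at B ± 19.3·n: W = (-16.61, 9.824), M = (16.61, -9.824). Equal radii place T and G the same way about K: T = K + 19.3·n = (10.77, 56.13), G = K − 19.3·n = (44.00, 36.48). Then |BT| = |T − B| = 57.16.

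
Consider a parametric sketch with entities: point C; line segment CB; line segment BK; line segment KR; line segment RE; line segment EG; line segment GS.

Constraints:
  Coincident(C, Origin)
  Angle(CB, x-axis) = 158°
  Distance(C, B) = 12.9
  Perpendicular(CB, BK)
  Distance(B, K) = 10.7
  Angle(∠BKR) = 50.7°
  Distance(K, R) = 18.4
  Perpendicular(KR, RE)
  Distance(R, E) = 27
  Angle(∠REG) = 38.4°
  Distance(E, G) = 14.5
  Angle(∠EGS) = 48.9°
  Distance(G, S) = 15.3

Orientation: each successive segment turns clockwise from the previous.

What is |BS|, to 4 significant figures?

19.64

C is at the origin; CB runs at 158.0° with length 12.9, so B = (-11.96, 4.832). CB ⟂ BK, so BK runs at 68.00°; with |BK| = 10.7, K = (-7.952, 14.75). ∠BKR = 50.7° gives KR at -61.30° from the x-axis; with |KR| = 18.4, R = (0.8837, -1.386). The perpendicularity gives RE at right angles to KR, so RE runs at -151.3°; with |RE| = 27.0, E = (-22.80, -14.35). ∠REG = 38.4° gives EG at 67.10° from the x-axis; with |EG| = 14.5, G = (-17.16, -0.9950). ∠EGS = 48.9° gives GS at -64.00° from the x-axis; with |GS| = 15.3, S = (-10.45, -14.75). Then |BS| = |S − B| = 19.64.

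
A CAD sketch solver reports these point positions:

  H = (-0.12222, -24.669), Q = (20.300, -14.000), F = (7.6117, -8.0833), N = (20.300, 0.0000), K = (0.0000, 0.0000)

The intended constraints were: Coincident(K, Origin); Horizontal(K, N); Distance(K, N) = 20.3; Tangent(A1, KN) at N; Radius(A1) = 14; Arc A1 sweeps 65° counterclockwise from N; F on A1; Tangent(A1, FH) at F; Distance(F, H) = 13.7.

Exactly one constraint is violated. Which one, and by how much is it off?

Distance(F, H) = 13.7 — off by 4.60.

K = (0.00, 0.00) ✓; K.y = 0.00, N.y = 0.00 ✓; |KN| = 20.30 ✓; ∠(QN, NK) = 90.00° ✓; |QN| = 14.00 ✓; bearing(Q→F) − bearing(Q→N) = 65.00° ✓; |QF| = 14.00 ✓; ∠(QF, FH) = 90.00° ✓; |FH| = 18.30 ✗.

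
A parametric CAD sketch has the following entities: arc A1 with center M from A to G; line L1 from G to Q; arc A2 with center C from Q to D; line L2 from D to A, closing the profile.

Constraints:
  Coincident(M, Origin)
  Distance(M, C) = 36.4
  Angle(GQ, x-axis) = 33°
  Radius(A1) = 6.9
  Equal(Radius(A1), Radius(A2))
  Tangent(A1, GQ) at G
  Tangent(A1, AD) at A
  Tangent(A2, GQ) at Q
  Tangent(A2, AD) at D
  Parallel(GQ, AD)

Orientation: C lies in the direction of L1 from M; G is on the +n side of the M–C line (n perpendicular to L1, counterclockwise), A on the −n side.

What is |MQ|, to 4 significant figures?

37.05

The slot axis is L1's direction at 33.0°, so u = (cos 33.0°, sin 33.0°) = (0.8387, 0.5446) and n = (−sin 33.0°, cos 33.0°) = (-0.5446, 0.8387). M is at the origin and C lies 36.4 along u from M, so C = 36.4·u = (30.53, 19.82). Tangency of A1 to both parallel lines with radius 6.9 puts G and A at M ± 6.9·n: G = (-3.758, 5.787), A = (3.758, -5.787). Equal radii place Q and D the same way about C: Q = C + 6.9·n = (26.77, 25.61), D = C − 6.9·n = (34.29, 14.04). Then |MQ| = |Q − M| = 37.05.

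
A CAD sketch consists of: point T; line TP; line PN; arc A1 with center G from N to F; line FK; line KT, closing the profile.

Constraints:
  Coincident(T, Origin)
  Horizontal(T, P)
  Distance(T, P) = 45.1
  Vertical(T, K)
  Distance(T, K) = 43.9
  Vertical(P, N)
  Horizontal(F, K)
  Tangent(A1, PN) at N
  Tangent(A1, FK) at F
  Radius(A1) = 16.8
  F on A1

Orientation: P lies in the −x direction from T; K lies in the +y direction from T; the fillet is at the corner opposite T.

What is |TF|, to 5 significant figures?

52.231

T is at the origin; TP is horizontal with |TP| = 45.1 and P on the −x side, so P = (-45.100, 0.0000). TK is vertical with |TK| = 43.9 and K on the +y side, so K = (0.0000, 43.900). The virtual corner opposite T is at (-45.100, 43.900). A1 meets PN tangentially, so GN is at right angles to PN and the tangent condition forces GF to be normal to FK, with radius 16.8, so the center G sits 16.8 in from both sides at G = (-28.300, 27.100). That places the tangent points at N = (-45.100, 27.100) on PN and F = (-28.300, 43.900) on FK. Then |TF| = |F − T| = 52.231.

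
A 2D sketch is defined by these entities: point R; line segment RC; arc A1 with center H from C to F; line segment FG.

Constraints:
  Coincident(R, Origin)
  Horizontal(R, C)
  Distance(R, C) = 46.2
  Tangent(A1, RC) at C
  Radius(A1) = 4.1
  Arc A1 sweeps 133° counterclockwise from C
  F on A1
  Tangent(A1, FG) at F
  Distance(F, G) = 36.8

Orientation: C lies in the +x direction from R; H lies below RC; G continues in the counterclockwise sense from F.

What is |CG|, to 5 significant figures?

40.392

R is at the origin; R and C share the same y with |RC| = 46.2 and C on the +x side, so C = (46.200, 0.0000). The tangent condition forces HC to be normal to RC, so H = C + (0, -4.1) = (46.200, -4.1000). On A1, C sits at bearing 90° from H; a 133° counterclockwise sweep puts F at bearing 223°, so F = H + 4.1·(cos 223°, sin 223°) = (43.201, -6.8962). Since A1 is tangent to FG there, HF ⟂ FG, so FG runs along (−sin 223°, cos 223°); with |FG| = 36.8, G = (68.299, -33.810). Then |CG| = |G − C| = 40.392.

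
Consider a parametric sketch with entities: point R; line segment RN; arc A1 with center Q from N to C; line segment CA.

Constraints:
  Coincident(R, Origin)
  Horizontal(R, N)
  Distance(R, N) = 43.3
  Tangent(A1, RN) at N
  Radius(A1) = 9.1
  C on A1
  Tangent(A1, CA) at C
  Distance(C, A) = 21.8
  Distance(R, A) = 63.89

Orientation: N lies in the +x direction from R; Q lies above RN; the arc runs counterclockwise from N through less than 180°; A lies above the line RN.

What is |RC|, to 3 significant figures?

52.6

R is at the origin; R and N share the same y with |RN| = 43.3 and N on the +x side, so N = (43.3, 0.00). Since A1 is tangent to RN there, QN ⟂ RN, so Q = N + (0, 9.1) = (43.3, 9.10). Since QC ⟂ CA (tangency), |QA| = √(9.1² + 21.8²) = 23.6 regardless of where C sits on A1. So A lies on both circle(R, 63.89) and circle(Q, 23.6); the above-RN intersection is A = (57.4, 28.1). C is the foot of the tangent from A: C = (52.1, 6.90).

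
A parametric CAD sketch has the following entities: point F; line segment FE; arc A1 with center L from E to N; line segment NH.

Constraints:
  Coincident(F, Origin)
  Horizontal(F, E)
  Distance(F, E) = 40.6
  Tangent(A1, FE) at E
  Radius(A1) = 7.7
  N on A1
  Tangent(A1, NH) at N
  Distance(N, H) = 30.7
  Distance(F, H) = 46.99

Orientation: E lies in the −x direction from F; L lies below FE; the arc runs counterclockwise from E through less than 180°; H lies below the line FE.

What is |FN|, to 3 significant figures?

48.4

Checks: F.y = 0.00, E.y = 0.00 ✓; |LN| = 7.700 ✓; ∠(LN, NH) = 90.00° ✓; |NH| = 30.70 ✓; |FH| = 46.99 ✓.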